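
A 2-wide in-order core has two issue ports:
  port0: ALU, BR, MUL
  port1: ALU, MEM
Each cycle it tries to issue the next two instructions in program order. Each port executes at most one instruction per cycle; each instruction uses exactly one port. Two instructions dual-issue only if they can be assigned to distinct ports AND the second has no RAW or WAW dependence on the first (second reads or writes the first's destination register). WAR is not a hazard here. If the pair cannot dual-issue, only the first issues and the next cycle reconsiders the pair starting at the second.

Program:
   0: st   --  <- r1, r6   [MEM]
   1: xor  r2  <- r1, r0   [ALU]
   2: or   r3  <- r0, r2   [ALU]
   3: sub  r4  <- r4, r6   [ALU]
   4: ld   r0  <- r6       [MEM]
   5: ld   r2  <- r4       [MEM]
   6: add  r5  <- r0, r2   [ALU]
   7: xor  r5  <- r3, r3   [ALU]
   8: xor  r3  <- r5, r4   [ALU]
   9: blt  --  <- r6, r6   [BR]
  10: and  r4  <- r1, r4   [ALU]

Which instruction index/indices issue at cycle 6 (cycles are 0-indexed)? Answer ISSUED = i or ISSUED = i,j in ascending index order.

  cy0 -> i0/i1 (st xor) dual
  cy1 -> i2/i3 (or sub) dual
  cy2 -> i4 (ld) no-port MEM/MEM
  cy3 -> i5 (ld) RAW r2
  cy4 -> i6 (add) WAW r5
  cy5 -> i7 (xor) RAW r5
  cy6 -> i8/i9 (xor blt) dual
  cy7 -> i10 (and) tail

ISSUED = 8,9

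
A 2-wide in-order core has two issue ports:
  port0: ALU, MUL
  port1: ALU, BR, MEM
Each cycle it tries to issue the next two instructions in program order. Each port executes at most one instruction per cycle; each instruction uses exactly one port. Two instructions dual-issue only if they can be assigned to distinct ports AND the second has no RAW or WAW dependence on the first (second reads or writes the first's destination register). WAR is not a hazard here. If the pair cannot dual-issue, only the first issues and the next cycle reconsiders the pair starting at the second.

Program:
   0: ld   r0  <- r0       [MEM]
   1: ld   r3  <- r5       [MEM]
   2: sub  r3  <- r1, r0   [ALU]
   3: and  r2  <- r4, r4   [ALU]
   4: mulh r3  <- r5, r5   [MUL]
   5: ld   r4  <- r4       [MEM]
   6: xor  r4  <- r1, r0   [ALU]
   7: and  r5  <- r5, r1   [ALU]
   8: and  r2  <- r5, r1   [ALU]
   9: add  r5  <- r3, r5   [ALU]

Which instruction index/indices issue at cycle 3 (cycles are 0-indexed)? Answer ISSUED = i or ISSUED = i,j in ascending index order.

  cy0 -> i0 (ld) no-port MEM/MEM
  cy1 -> i1 (ld) WAW r3
  cy2 -> i2,i3 (sub and) pair
  cy3 -> i4,i5 (mulh ld) pair
  cy4 -> i6,i7 (xor and) pair
  cy5 -> i8,i9 (and add) pair

ISSUED = 4,5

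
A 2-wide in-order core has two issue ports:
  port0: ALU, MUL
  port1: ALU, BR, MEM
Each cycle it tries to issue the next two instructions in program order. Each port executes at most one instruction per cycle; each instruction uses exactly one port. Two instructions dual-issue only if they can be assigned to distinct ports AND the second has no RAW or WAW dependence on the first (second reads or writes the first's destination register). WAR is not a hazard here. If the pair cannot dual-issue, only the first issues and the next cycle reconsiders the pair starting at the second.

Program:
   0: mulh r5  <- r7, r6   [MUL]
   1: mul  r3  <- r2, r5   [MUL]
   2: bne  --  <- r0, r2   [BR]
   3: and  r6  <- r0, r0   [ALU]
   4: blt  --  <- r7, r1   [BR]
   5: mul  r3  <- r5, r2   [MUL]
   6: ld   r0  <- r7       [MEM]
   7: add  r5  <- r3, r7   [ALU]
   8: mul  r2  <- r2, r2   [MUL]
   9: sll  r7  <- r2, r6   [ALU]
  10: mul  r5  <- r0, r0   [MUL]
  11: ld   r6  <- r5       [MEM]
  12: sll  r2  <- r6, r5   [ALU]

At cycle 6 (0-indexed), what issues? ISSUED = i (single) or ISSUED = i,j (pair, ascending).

0. mulh.MUL @i0  | no-port MUL/MUL
1. mul.MUL bne.BR @i1,i2  | dual
2. and.ALU blt.BR @i3,i4  | dual
3. mul.MUL ld.MEM @i5,i6  | dual
4. add.ALU mul.MUL @i7,i8  | dual
5. sll.ALU mul.MUL @i9,i10  | dual
6. ld.MEM @i11  | RAW r6
7. sll.ALU @i12  | tail

ISSUED = 11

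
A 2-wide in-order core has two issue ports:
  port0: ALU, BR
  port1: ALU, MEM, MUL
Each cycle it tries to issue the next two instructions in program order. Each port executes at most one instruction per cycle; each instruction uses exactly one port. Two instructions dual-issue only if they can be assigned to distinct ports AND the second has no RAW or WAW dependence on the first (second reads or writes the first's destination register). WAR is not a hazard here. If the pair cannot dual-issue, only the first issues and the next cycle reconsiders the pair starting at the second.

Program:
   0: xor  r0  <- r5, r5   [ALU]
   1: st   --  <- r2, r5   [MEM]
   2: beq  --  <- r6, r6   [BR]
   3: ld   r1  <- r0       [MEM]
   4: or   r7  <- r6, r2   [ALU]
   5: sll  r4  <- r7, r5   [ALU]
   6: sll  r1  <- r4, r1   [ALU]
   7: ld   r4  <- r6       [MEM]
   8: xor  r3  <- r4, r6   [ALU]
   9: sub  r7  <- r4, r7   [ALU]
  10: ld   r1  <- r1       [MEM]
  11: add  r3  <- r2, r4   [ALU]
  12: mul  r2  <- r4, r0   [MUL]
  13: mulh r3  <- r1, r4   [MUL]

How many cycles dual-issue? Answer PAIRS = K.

PAIRS = 5

t=0 i0/i1:xor.ALU+st.MEM ; pair
t=1 i2/i3:beq.BR+ld.MEM ; pair
t=2 i4:or.ALU ; RAW r7
t=3 i5:sll.ALU ; RAW r4
t=4 i6/i7:sll.ALU+ld.MEM ; pair
t=5 i8/i9:xor.ALU+sub.ALU ; pair
t=6 i10/i11:ld.MEM+add.ALU ; pair
t=7 i12:mul.MUL ; no-port MUL/MUL
t=8 i13:mulh.MUL ; tail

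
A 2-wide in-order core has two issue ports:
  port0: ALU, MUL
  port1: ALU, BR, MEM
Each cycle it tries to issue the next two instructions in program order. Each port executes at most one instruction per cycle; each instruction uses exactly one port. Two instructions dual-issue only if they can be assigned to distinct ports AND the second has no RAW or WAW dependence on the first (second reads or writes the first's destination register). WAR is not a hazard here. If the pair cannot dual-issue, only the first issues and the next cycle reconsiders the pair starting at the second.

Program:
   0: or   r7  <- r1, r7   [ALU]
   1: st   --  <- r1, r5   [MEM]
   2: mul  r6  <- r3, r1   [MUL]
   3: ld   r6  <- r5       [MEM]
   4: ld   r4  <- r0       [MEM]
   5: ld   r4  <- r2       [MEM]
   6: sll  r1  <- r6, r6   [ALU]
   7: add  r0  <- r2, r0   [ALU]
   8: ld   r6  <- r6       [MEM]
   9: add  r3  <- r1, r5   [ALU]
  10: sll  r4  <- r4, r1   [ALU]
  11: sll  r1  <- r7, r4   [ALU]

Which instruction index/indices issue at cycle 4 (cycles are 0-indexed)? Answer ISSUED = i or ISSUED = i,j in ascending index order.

  cy0 -> i0&i1 (or;st) pair
  cy1 -> i2 (mul) WAW r6
  cy2 -> i3 (ld) no-port MEM/MEM
  cy3 -> i4 (ld) no-port MEM/MEM
  cy4 -> i5&i6 (ld;sll) pair
  cy5 -> i7&i8 (add;ld) pair
  cy6 -> i9&i10 (add;sll) pair
  cy7 -> i11 (sll) tail

ISSUED = 5,6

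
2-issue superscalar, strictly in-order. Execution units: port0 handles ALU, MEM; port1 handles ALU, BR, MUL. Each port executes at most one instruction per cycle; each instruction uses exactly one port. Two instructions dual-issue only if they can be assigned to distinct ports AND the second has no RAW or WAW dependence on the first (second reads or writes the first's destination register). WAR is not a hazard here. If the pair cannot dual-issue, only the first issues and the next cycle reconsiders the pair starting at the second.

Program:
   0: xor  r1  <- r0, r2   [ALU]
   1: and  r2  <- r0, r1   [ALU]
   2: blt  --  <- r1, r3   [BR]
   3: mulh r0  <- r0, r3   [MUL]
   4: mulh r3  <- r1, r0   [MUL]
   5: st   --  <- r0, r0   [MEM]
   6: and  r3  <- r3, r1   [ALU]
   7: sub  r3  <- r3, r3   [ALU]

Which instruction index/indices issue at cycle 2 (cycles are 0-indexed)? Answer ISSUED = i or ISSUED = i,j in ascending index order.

ISSUED = 3

c0: i0 xor  RAW r1
c1: i1,i2 and blt  dual
c2: i3 mulh  no-port MUL/MUL
c3: i4,i5 mulh st  dual
c4: i6 and  RAW+WAW r3
c5: i7 sub  tail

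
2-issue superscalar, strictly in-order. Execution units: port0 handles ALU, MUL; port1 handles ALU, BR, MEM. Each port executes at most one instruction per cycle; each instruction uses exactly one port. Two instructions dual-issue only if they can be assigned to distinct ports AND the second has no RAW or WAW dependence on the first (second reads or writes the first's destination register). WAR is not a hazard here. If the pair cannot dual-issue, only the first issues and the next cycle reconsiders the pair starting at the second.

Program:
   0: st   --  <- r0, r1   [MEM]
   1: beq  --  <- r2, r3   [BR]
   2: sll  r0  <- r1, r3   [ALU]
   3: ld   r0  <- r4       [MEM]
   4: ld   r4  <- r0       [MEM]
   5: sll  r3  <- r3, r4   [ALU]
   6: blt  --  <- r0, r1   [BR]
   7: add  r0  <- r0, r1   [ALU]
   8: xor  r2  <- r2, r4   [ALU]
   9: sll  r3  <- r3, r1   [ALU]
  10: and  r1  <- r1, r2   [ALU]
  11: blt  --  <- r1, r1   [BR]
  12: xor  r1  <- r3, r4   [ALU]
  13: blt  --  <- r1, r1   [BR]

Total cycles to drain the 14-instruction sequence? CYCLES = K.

c0: i0 st  no-port MEM/BR
c1: i1,i2 beq sll  pair
c2: i3 ld  no-port MEM/MEM
c3: i4 ld  RAW r4
c4: i5,i6 sll blt  pair
c5: i7,i8 add xor  pair
c6: i9,i10 sll and  pair
c7: i11,i12 blt xor  pair
c8: i13 blt  tail

CYCLES = 9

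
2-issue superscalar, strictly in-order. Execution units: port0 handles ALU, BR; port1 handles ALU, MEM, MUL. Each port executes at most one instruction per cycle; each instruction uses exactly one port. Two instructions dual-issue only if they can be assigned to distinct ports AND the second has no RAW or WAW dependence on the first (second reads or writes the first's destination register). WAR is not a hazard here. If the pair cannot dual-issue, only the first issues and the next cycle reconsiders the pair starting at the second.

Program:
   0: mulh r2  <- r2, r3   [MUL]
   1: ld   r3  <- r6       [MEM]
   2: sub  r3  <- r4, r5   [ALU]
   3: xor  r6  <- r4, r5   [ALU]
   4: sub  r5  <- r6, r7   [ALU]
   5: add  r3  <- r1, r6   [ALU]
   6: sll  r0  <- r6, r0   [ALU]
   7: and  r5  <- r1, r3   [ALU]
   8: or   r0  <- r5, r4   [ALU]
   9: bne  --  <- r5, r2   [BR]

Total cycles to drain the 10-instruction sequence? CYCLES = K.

t=0 i0:mulh.MUL ; no-port MUL/MEM
t=1 i1:ld.MEM ; WAW r3
t=2 i2/i3:sub.ALU+xor.ALU ; 2-wide
t=3 i4/i5:sub.ALU+add.ALU ; 2-wide
t=4 i6/i7:sll.ALU+and.ALU ; 2-wide
t=5 i8/i9:or.ALU+bne.BR ; 2-wide

CYCLES = 6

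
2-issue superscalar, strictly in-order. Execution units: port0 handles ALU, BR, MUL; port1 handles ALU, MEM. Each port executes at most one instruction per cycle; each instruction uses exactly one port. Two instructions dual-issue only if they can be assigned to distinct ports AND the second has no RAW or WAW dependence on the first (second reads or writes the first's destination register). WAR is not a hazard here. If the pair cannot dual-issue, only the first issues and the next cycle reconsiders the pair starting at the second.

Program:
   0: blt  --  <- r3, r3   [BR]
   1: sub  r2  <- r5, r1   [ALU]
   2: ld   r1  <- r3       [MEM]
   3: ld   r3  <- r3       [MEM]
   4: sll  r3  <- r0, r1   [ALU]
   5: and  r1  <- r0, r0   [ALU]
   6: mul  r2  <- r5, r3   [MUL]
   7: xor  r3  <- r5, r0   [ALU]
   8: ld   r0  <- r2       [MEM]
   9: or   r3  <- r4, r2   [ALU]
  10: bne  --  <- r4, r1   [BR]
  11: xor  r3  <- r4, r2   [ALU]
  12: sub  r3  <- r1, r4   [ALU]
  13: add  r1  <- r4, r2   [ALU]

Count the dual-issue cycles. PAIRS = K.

PAIRS = 6

t=0 i0,i1:blt sub ; dual
t=1 i2:ld ; no-port MEM/MEM
t=2 i3:ld ; WAW r3
t=3 i4,i5:sll and ; dual
t=4 i6,i7:mul xor ; dual
t=5 i8,i9:ld or ; dual
t=6 i10,i11:bne xor ; dual
t=7 i12,i13:sub add ; dual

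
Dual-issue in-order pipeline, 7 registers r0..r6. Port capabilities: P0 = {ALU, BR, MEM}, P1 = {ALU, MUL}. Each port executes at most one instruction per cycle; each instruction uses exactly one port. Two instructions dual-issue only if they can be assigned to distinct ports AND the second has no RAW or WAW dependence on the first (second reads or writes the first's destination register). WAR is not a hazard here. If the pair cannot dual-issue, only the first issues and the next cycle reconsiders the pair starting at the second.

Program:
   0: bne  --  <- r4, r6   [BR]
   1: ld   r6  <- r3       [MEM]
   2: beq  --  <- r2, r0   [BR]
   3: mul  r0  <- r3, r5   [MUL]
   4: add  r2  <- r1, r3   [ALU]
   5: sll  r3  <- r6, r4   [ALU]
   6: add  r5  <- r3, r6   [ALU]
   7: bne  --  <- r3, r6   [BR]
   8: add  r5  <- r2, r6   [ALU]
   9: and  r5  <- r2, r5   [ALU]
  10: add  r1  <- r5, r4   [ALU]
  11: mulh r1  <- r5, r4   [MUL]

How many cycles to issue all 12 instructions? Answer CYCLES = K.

t=0 i0:bne.BR ; no-port BR/MEM
t=1 i1:ld.MEM ; no-port MEM/BR
t=2 i2,i3:beq.BR+mul.MUL ; pair
t=3 i4,i5:add.ALU+sll.ALU ; pair
t=4 i6,i7:add.ALU+bne.BR ; pair
t=5 i8:add.ALU ; RAW+WAW r5
t=6 i9:and.ALU ; RAW r5
t=7 i10:add.ALU ; WAW r1
t=8 i11:mulh.MUL ; tail

CYCLES = 9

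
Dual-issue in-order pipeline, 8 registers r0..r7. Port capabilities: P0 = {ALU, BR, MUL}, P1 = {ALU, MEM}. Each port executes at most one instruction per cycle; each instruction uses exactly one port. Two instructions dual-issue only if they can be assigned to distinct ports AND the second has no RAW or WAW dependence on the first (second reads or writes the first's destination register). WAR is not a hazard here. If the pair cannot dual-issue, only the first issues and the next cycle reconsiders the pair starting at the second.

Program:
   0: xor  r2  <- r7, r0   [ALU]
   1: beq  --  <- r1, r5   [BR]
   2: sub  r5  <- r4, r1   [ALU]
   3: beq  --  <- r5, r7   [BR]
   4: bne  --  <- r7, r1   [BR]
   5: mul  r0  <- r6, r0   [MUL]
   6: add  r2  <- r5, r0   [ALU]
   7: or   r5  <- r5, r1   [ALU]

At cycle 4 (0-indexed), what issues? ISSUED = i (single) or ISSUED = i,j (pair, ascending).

[0] i0,i1  xor.ALU/beq.BR  -- 2-wide
[1] i2  sub.ALU  -- RAW r5
[2] i3  beq.BR  -- no-port BR/BR
[3] i4  bne.BR  -- no-port BR/MUL
[4] i5  mul.MUL  -- RAW r0
[5] i6,i7  add.ALU/or.ALU  -- 2-wide

ISSUED = 5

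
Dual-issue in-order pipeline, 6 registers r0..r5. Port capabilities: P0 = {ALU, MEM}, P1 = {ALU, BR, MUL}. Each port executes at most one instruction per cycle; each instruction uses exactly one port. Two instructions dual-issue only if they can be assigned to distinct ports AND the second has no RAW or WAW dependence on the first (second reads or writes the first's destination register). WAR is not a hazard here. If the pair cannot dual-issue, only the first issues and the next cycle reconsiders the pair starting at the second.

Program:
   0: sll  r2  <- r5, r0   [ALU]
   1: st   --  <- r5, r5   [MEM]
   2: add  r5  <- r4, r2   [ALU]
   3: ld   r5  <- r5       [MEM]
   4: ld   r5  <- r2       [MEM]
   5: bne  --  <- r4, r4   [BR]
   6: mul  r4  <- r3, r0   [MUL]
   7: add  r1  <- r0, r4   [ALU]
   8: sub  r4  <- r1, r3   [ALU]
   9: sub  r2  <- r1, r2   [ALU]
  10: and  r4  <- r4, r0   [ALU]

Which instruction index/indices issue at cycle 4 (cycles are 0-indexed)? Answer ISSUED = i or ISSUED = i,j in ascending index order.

ISSUED = 6

c0: i0+i1 sll st  pair
c1: i2 add  RAW+WAW r5
c2: i3 ld  no-port MEM/MEM
c3: i4+i5 ld bne  pair
c4: i6 mul  RAW r4
c5: i7 add  RAW r1
c6: i8+i9 sub sub  pair
c7: i10 and  tail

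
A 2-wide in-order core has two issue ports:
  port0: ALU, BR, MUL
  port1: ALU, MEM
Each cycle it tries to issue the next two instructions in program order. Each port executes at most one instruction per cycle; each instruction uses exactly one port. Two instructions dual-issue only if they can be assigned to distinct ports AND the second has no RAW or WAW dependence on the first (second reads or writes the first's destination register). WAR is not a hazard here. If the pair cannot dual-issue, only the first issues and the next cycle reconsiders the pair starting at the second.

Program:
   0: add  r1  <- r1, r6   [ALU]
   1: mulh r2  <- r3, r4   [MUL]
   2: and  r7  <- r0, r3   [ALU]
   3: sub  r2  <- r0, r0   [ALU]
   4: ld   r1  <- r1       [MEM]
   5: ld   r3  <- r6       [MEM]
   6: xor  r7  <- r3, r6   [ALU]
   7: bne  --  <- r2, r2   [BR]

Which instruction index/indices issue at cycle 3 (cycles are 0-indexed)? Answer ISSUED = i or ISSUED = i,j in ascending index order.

ISSUED = 5

t=0 i0+i1:add.ALU;mulh.MUL ; pair
t=1 i2+i3:and.ALU;sub.ALU ; pair
t=2 i4:ld.MEM ; no-port MEM/MEM
t=3 i5:ld.MEM ; RAW r3
t=4 i6+i7:xor.ALU;bne.BR ; pair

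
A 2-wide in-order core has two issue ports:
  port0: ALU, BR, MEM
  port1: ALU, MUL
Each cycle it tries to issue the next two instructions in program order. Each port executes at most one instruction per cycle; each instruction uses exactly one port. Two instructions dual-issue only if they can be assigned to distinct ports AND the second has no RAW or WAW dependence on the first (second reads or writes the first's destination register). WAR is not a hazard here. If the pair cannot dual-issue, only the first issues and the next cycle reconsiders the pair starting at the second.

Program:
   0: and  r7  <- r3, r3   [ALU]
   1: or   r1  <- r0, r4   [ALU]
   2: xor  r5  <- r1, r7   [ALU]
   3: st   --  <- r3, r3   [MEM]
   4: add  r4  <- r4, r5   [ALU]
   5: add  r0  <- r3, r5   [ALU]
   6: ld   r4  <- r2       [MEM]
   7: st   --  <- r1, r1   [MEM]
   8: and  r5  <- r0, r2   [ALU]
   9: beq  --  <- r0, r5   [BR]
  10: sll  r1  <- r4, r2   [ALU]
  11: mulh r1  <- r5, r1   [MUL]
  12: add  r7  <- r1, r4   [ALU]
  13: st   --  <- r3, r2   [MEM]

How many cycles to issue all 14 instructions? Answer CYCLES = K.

CYCLES = 8

[0] i0/i1  and+or  -- 2-wide
[1] i2/i3  xor+st  -- 2-wide
[2] i4/i5  add+add  -- 2-wide
[3] i6  ld  -- no-port MEM/MEM
[4] i7/i8  st+and  -- 2-wide
[5] i9/i10  beq+sll  -- 2-wide
[6] i11  mulh  -- RAW r1
[7] i12/i13  add+st  -- 2-wide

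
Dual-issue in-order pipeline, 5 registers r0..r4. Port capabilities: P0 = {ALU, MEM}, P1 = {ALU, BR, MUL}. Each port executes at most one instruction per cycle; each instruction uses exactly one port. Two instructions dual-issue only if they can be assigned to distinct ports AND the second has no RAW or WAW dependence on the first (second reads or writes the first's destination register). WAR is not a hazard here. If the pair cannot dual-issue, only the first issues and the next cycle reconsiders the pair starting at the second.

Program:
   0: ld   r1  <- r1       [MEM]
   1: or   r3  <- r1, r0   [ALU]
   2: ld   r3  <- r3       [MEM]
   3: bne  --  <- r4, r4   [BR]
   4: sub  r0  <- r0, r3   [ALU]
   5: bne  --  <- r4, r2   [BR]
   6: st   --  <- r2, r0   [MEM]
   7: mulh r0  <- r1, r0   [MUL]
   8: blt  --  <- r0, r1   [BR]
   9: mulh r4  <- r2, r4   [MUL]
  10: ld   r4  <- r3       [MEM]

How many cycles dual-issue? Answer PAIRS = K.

PAIRS = 3

#0 head=0: ld.MEM i0 RAW r1
#1 head=1: or.ALU i1 RAW+WAW r3
#2 head=2: ld.MEM bne.BR i2/i3 dual
#3 head=4: sub.ALU bne.BR i4/i5 dual
#4 head=6: st.MEM mulh.MUL i6/i7 dual
#5 head=8: blt.BR i8 no-port BR/MUL
#6 head=9: mulh.MUL i9 WAW r4
#7 head=10: ld.MEM i10 tail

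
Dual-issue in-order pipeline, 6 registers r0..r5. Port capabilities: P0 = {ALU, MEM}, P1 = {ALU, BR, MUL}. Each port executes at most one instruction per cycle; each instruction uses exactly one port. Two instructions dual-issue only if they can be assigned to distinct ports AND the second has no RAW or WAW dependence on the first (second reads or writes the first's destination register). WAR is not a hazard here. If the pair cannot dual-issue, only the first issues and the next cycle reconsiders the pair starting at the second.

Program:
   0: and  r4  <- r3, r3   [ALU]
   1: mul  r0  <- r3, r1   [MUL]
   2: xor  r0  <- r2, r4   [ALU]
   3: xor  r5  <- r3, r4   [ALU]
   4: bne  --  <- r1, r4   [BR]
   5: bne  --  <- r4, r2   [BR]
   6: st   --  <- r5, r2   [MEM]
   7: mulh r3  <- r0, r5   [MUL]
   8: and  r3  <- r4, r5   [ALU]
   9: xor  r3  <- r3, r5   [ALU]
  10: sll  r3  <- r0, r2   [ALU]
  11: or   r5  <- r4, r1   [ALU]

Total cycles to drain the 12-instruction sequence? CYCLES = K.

CYCLES = 8

[0] i0&i1  and.ALU mul.MUL  -- 2-wide
[1] i2&i3  xor.ALU xor.ALU  -- 2-wide
[2] i4  bne.BR  -- no-port BR/BR
[3] i5&i6  bne.BR st.MEM  -- 2-wide
[4] i7  mulh.MUL  -- WAW r3
[5] i8  and.ALU  -- RAW+WAW r3
[6] i9  xor.ALU  -- WAW r3
[7] i10&i11  sll.ALU or.ALU  -- 2-wide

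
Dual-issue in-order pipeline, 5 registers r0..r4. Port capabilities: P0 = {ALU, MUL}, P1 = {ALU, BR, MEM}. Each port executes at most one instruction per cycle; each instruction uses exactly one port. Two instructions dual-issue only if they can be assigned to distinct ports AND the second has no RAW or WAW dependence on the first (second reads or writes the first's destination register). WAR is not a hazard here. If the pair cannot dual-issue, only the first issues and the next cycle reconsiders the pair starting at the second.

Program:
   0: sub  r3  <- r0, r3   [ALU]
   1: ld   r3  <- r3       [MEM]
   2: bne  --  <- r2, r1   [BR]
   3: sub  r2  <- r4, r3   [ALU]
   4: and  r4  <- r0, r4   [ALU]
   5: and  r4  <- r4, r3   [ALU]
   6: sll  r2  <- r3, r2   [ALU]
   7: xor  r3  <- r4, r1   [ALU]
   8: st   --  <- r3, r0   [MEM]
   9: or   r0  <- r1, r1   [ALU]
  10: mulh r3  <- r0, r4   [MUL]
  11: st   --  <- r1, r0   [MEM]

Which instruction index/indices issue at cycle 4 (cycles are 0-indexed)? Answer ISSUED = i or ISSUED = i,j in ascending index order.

[0] i0  sub  -- RAW+WAW r3
[1] i1  ld  -- no-port MEM/BR
[2] i2/i3  bne+sub  -- dual
[3] i4  and  -- RAW+WAW r4
[4] i5/i6  and+sll  -- dual
[5] i7  xor  -- RAW r3
[6] i8/i9  st+or  -- dual
[7] i10/i11  mulh+st  -- dual

ISSUED = 5,6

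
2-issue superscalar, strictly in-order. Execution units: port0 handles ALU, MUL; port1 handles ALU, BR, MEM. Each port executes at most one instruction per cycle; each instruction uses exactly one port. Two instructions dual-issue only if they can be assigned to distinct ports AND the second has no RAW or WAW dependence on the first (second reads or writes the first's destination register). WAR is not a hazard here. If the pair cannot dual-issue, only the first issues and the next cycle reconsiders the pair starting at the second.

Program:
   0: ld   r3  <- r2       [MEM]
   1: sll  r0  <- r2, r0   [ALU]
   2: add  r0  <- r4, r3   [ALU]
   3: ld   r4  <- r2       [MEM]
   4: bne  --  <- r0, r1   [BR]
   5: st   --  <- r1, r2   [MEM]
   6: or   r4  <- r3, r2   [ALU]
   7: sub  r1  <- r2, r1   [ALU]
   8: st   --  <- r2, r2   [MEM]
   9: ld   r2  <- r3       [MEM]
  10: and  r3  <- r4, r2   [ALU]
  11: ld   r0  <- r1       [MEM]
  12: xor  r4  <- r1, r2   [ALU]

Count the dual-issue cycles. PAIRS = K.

c0: i0/i1 ld.MEM/sll.ALU  dual
c1: i2/i3 add.ALU/ld.MEM  dual
c2: i4 bne.BR  no-port BR/MEM
c3: i5/i6 st.MEM/or.ALU  dual
c4: i7/i8 sub.ALU/st.MEM  dual
c5: i9 ld.MEM  RAW r2
c6: i10/i11 and.ALU/ld.MEM  dual
c7: i12 xor.ALU  tail

PAIRS = 5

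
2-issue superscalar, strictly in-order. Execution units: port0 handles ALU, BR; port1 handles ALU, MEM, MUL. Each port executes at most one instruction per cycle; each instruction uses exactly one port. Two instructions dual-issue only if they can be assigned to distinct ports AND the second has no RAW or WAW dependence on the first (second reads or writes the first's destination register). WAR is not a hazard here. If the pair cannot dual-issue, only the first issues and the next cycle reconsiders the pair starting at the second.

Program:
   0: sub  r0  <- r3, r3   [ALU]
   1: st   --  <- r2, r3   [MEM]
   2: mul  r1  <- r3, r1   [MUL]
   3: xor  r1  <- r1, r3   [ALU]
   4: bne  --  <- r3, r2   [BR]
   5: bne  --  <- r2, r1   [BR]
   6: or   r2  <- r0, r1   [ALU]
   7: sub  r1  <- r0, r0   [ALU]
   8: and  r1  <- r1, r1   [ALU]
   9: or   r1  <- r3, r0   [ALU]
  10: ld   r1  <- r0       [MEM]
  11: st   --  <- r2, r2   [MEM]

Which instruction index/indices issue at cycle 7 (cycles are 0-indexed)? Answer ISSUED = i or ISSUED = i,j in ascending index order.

ISSUED = 10

c0: i0&i1 sub st  pair
c1: i2 mul  RAW+WAW r1
c2: i3&i4 xor bne  pair
c3: i5&i6 bne or  pair
c4: i7 sub  RAW+WAW r1
c5: i8 and  WAW r1
c6: i9 or  WAW r1
c7: i10 ld  no-port MEM/MEM
c8: i11 st  tail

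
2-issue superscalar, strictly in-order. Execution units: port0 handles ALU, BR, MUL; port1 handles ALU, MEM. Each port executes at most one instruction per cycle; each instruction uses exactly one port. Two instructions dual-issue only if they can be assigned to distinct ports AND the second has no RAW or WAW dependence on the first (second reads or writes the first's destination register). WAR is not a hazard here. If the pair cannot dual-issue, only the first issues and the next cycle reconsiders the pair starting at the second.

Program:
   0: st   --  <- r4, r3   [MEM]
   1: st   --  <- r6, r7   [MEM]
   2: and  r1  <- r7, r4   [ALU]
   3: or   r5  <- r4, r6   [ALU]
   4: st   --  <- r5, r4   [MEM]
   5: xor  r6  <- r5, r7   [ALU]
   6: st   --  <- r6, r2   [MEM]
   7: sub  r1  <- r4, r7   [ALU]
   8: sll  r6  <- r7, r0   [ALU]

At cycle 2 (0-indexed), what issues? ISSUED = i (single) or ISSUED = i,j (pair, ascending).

ISSUED = 3

#0 head=0: st i0 no-port MEM/MEM
#1 head=1: st and i1+i2 pair
#2 head=3: or i3 RAW r5
#3 head=4: st xor i4+i5 pair
#4 head=6: st sub i6+i7 pair
#5 head=8: sll i8 tail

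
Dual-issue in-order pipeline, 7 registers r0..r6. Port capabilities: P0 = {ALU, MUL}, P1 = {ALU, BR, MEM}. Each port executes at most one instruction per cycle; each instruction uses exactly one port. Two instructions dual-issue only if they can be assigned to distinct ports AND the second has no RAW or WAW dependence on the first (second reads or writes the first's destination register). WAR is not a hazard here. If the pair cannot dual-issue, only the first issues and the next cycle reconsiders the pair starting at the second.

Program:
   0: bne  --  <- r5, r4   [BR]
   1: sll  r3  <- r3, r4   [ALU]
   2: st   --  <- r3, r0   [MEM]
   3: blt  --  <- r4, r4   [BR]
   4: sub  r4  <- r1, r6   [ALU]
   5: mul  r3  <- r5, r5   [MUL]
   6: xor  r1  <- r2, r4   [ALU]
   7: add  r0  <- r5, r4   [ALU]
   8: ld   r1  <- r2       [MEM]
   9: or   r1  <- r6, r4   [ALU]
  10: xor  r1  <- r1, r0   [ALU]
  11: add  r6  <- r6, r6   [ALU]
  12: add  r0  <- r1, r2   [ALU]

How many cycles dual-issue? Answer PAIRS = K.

PAIRS = 5

0. bne;sll @i0&i1  | 2-wide
1. st @i2  | no-port MEM/BR
2. blt;sub @i3&i4  | 2-wide
3. mul;xor @i5&i6  | 2-wide
4. add;ld @i7&i8  | 2-wide
5. or @i9  | RAW+WAW r1
6. xor;add @i10&i11  | 2-wide
7. add @i12  | tail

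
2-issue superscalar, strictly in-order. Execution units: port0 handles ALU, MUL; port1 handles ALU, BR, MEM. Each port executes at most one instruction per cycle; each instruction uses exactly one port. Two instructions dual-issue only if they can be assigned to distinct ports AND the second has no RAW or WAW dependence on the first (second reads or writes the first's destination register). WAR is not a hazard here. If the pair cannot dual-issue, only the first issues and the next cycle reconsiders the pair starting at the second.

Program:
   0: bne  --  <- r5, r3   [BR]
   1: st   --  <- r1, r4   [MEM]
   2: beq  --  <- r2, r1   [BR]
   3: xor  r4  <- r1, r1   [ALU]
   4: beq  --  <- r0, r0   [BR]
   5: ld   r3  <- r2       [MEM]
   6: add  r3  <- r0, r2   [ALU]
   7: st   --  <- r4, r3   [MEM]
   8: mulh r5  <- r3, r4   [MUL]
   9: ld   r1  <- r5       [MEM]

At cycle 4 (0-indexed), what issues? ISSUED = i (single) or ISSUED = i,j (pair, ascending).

  cy0 -> i0 (bne) no-port BR/MEM
  cy1 -> i1 (st) no-port MEM/BR
  cy2 -> i2/i3 (beq;xor) dual
  cy3 -> i4 (beq) no-port BR/MEM
  cy4 -> i5 (ld) WAW r3
  cy5 -> i6 (add) RAW r3
  cy6 -> i7/i8 (st;mulh) dual
  cy7 -> i9 (ld) tail

ISSUED = 5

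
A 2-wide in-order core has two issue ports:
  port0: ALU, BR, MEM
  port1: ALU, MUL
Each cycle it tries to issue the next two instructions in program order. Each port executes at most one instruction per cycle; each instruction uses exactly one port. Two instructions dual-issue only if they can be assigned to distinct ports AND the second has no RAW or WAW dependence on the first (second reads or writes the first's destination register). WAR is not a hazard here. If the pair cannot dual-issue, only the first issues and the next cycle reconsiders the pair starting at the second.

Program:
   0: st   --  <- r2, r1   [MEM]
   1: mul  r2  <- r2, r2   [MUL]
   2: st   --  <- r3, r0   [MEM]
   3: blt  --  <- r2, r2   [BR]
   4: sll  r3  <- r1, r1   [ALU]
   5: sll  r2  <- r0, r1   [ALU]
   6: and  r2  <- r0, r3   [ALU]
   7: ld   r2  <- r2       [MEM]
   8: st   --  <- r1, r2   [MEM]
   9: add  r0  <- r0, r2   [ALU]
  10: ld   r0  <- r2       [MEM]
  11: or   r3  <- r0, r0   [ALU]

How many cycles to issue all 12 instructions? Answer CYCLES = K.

CYCLES = 9

t=0 i0&i1:st.MEM;mul.MUL ; 2-wide
t=1 i2:st.MEM ; no-port MEM/BR
t=2 i3&i4:blt.BR;sll.ALU ; 2-wide
t=3 i5:sll.ALU ; WAW r2
t=4 i6:and.ALU ; RAW+WAW r2
t=5 i7:ld.MEM ; no-port MEM/MEM
t=6 i8&i9:st.MEM;add.ALU ; 2-wide
t=7 i10:ld.MEM ; RAW r0
t=8 i11:or.ALU ; tail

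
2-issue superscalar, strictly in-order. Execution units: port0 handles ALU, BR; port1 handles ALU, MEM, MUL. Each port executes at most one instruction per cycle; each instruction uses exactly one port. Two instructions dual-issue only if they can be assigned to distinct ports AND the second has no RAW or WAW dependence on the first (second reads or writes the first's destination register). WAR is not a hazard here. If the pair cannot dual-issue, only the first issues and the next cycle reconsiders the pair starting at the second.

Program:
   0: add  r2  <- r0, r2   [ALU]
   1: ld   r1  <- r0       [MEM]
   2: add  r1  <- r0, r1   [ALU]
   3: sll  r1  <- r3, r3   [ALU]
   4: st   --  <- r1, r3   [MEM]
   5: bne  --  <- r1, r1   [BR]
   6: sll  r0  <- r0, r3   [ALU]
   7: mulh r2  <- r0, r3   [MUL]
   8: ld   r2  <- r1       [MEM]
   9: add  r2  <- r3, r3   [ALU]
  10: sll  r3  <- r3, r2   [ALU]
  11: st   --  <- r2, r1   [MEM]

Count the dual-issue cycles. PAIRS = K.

[0] i0/i1  add.ALU+ld.MEM  -- dual
[1] i2  add.ALU  -- WAW r1
[2] i3  sll.ALU  -- RAW r1
[3] i4/i5  st.MEM+bne.BR  -- dual
[4] i6  sll.ALU  -- RAW r0
[5] i7  mulh.MUL  -- no-port MUL/MEM
[6] i8  ld.MEM  -- WAW r2
[7] i9  add.ALU  -- RAW r2
[8] i10/i11  sll.ALU+st.MEM  -- dual

PAIRS = 3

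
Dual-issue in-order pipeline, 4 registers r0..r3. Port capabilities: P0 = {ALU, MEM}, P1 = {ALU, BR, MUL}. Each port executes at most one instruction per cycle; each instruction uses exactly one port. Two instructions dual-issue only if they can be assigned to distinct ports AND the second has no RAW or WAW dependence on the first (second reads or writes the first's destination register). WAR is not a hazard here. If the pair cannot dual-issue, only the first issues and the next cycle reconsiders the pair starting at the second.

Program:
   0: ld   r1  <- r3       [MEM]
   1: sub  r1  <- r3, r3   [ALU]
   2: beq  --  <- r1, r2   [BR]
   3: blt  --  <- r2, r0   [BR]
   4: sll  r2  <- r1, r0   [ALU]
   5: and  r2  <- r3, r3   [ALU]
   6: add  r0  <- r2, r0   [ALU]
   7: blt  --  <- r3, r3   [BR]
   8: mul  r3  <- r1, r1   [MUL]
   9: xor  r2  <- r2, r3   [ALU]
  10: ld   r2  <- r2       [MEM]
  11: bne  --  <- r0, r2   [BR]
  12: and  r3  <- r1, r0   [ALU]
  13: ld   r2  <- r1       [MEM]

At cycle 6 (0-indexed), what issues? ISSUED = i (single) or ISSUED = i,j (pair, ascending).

ISSUED = 8

t=0 i0:ld ; WAW r1
t=1 i1:sub ; RAW r1
t=2 i2:beq ; no-port BR/BR
t=3 i3,i4:blt sll ; 2-wide
t=4 i5:and ; RAW r2
t=5 i6,i7:add blt ; 2-wide
t=6 i8:mul ; RAW r3
t=7 i9:xor ; RAW+WAW r2
t=8 i10:ld ; RAW r2
t=9 i11,i12:bne and ; 2-wide
t=10 i13:ld ; tail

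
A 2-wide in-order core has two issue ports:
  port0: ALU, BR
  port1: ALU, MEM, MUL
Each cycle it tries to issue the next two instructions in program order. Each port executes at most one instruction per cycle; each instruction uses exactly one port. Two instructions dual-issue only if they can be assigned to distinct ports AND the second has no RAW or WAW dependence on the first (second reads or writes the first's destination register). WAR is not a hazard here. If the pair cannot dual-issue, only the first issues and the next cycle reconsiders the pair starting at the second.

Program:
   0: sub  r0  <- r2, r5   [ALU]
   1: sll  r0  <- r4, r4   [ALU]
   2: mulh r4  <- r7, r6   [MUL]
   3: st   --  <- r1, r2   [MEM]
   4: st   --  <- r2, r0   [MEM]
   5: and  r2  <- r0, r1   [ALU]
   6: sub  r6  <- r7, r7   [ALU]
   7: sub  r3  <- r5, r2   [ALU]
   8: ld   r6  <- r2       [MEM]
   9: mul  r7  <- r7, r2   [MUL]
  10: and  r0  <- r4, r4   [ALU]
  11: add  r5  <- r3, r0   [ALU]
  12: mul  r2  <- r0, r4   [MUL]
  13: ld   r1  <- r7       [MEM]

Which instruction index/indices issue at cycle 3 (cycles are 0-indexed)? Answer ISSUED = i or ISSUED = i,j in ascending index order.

t=0 i0:sub.ALU ; WAW r0
t=1 i1&i2:sll.ALU+mulh.MUL ; pair
t=2 i3:st.MEM ; no-port MEM/MEM
t=3 i4&i5:st.MEM+and.ALU ; pair
t=4 i6&i7:sub.ALU+sub.ALU ; pair
t=5 i8:ld.MEM ; no-port MEM/MUL
t=6 i9&i10:mul.MUL+and.ALU ; pair
t=7 i11&i12:add.ALU+mul.MUL ; pair
t=8 i13:ld.MEM ; tail

ISSUED = 4,5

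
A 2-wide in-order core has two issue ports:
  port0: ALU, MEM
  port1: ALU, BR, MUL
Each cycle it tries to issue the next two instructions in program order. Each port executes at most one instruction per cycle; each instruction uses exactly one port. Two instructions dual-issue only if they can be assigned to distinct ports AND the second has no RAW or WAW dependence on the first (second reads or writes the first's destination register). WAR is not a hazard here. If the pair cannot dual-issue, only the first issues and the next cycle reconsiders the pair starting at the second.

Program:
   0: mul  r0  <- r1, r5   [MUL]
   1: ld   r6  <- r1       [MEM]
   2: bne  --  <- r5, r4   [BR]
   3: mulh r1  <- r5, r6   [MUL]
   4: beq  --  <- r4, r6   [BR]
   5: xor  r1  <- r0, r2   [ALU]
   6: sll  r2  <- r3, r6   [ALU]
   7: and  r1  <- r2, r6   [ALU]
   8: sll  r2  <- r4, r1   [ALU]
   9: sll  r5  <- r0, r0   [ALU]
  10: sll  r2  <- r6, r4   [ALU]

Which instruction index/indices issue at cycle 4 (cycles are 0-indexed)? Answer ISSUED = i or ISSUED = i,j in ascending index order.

ISSUED = 6

c0: i0&i1 mul ld  dual
c1: i2 bne  no-port BR/MUL
c2: i3 mulh  no-port MUL/BR
c3: i4&i5 beq xor  dual
c4: i6 sll  RAW r2
c5: i7 and  RAW r1
c6: i8&i9 sll sll  dual
c7: i10 sll  tail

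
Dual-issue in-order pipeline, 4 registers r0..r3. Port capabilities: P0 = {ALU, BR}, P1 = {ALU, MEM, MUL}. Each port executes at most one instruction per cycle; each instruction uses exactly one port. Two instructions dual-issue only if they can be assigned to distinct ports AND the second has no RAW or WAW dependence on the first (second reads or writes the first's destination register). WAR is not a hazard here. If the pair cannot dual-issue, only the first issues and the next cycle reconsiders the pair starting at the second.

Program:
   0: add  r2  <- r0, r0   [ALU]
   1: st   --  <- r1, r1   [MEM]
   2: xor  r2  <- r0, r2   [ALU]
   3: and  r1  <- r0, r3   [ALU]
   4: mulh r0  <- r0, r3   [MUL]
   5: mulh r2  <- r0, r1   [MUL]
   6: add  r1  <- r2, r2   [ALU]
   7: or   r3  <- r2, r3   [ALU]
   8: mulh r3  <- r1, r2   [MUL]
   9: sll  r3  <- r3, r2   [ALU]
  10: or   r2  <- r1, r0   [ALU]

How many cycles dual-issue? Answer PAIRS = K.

0. add/st @i0/i1  | pair
1. xor/and @i2/i3  | pair
2. mulh @i4  | no-port MUL/MUL
3. mulh @i5  | RAW r2
4. add/or @i6/i7  | pair
5. mulh @i8  | RAW+WAW r3
6. sll/or @i9/i10  | pair

PAIRS = 4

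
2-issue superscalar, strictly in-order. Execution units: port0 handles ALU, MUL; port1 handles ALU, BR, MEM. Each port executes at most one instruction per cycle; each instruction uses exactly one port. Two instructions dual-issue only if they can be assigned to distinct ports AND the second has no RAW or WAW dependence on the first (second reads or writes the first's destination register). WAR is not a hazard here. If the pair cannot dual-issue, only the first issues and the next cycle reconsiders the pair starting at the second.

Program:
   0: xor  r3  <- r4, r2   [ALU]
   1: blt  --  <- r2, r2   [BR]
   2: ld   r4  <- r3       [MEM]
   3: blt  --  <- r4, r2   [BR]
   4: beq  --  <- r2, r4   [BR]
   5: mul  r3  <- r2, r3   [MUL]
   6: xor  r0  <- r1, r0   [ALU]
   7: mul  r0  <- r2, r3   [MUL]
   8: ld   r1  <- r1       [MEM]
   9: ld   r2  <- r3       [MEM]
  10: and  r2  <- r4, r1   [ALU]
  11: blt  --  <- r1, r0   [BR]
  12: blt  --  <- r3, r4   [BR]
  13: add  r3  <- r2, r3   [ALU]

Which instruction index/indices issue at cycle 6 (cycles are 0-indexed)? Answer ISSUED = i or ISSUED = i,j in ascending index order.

ISSUED = 9

c0: i0/i1 xor;blt  2-wide
c1: i2 ld  no-port MEM/BR
c2: i3 blt  no-port BR/BR
c3: i4/i5 beq;mul  2-wide
c4: i6 xor  WAW r0
c5: i7/i8 mul;ld  2-wide
c6: i9 ld  WAW r2
c7: i10/i11 and;blt  2-wide
c8: i12/i13 blt;add  2-wide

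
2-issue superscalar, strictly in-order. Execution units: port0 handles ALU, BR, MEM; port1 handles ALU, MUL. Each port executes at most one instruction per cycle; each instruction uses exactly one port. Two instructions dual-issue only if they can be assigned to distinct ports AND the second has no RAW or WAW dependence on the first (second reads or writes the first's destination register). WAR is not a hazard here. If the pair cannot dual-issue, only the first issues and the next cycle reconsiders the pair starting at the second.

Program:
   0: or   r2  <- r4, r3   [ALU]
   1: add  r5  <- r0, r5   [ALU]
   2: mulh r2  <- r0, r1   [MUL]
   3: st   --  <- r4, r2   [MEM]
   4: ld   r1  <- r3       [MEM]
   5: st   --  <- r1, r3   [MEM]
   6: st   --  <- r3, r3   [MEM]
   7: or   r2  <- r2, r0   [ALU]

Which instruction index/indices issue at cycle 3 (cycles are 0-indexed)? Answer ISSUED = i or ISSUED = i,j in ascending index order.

  cy0 -> i0+i1 (or;add) pair
  cy1 -> i2 (mulh) RAW r2
  cy2 -> i3 (st) no-port MEM/MEM
  cy3 -> i4 (ld) no-port MEM/MEM
  cy4 -> i5 (st) no-port MEM/MEM
  cy5 -> i6+i7 (st;or) pair

ISSUED = 4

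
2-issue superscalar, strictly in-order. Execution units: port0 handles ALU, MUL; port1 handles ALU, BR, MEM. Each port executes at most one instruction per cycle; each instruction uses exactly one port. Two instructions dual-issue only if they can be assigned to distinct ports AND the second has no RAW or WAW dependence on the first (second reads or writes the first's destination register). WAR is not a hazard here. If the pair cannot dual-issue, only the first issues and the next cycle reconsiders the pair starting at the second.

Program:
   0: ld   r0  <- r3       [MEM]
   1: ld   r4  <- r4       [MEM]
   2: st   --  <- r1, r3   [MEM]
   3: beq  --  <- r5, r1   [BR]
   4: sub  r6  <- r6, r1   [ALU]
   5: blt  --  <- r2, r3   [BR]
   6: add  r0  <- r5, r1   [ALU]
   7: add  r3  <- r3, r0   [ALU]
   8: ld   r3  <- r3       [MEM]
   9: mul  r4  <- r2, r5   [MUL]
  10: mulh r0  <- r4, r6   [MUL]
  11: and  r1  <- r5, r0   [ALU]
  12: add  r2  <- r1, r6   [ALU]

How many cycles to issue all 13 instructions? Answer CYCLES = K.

CYCLES = 10

#0 head=0: ld.MEM i0 no-port MEM/MEM
#1 head=1: ld.MEM i1 no-port MEM/MEM
#2 head=2: st.MEM i2 no-port MEM/BR
#3 head=3: beq.BR/sub.ALU i3,i4 pair
#4 head=5: blt.BR/add.ALU i5,i6 pair
#5 head=7: add.ALU i7 RAW+WAW r3
#6 head=8: ld.MEM/mul.MUL i8,i9 pair
#7 head=10: mulh.MUL i10 RAW r0
#8 head=11: and.ALU i11 RAW r1
#9 head=12: add.ALU i12 tail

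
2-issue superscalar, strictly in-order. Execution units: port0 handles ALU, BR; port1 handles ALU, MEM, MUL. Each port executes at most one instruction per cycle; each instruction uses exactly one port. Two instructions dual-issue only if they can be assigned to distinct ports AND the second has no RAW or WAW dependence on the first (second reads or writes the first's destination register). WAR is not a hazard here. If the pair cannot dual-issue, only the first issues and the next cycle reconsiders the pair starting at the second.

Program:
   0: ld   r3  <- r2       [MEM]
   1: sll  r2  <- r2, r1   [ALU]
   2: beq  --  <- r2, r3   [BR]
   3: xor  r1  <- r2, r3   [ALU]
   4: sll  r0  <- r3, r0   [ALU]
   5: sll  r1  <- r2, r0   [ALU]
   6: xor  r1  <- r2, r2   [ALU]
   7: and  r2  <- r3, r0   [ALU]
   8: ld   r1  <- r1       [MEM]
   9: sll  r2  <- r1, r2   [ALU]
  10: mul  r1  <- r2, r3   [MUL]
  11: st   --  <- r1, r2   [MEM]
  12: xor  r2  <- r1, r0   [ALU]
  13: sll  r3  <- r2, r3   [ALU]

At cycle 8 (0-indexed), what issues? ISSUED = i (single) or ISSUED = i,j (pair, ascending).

[0] i0&i1  ld/sll  -- 2-wide
[1] i2&i3  beq/xor  -- 2-wide
[2] i4  sll  -- RAW r0
[3] i5  sll  -- WAW r1
[4] i6&i7  xor/and  -- 2-wide
[5] i8  ld  -- RAW r1
[6] i9  sll  -- RAW r2
[7] i10  mul  -- no-port MUL/MEM
[8] i11&i12  st/xor  -- 2-wide
[9] i13  sll  -- tail

ISSUED = 11,12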